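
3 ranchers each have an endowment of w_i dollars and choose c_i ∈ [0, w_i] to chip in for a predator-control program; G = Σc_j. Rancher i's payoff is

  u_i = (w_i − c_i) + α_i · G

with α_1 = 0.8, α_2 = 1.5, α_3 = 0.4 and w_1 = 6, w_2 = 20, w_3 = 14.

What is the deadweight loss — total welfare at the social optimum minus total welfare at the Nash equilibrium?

∂u_i/∂c_i = α_i − 1, so rancher i contributes w_i if α_i > 1, else 0.
α_i > 1 for i ∈ {2}; NE contributions (0, 20, 0), G = 20.
W^NE = Σw_i − G^NE + (Σα_i)·G^NE = 40 + 1.7·20 = 74.
Planner: ∂(Σu_j)/∂c_i = Σα_j − 1 = 1.7 > 0, so everyone contributes w_i; G^SO = 40, W^SO = 40 + 1.7·40 = 108.
Deadweight loss = 34.

34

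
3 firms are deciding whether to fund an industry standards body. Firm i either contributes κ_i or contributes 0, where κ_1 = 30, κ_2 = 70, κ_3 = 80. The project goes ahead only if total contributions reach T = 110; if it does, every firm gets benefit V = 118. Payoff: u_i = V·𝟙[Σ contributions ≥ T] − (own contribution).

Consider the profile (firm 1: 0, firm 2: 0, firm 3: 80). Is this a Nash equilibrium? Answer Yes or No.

Total = 80 < 110: not provided.
Firm 1 (pledges 0, payoff 0): pledging 30 → total 110, payoff 88. Profitable deviation.

No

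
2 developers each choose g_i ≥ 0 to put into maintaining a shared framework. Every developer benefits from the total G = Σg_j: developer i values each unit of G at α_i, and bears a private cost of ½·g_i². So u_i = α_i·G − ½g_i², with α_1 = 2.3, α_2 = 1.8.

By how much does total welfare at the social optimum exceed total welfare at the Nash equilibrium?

Developer i's FOC: ∂u_i/∂g_i = α_i − g_i = 0, so g_i* = α_i.
NE contributions = (2.3, 1.8); G = 4.1.
W^NE = (Σα)·G − ½Σα_i² = 4.1² − ½·8.53 = 12.545.
Planner sets g_i = Σα_j = 4.1 for every i, so G^SO = 2·4.1 = 8.2.
W^SO = (Σα)·G^SO − ½·2·(Σα)² = (2/2)·4.1² = 16.81.
Deadweight loss = W^SO − W^NE = 4.265.

4.265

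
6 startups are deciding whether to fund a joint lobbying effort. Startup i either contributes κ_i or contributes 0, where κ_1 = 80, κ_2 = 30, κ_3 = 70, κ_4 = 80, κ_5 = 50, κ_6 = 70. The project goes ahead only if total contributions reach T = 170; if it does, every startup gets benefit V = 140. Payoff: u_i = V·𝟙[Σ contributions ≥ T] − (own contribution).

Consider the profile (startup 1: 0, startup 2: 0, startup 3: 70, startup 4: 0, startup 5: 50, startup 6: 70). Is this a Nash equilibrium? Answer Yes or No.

Total = 190 ≥ 170: provided.
Startup 1 (pledges 0, payoff 140): pledging 80 → total 270, payoff 60. No gain.
Startup 2 (pledges 0, payoff 140): pledging 30 → total 220, payoff 110. No gain.
Startup 3 (pledges 70, payoff 70): dropping to 0 → total 120, payoff 0. No gain.
Startup 4 (pledges 0, payoff 140): pledging 80 → total 270, payoff 60. No gain.
Startup 5 (pledges 50, payoff 90): dropping to 0 → total 140, payoff 0. No gain.
Startup 6 (pledges 70, payoff 70): dropping to 0 → total 120, payoff 0. No gain.

Yes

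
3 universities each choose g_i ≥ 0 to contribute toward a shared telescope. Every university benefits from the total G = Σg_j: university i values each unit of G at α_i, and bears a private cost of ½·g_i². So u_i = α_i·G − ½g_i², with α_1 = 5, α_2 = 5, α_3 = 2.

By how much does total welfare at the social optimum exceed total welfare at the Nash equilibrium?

99

University i's FOC: ∂u_i/∂g_i = α_i − g_i = 0, so g_i* = α_i.
NE contributions = (5, 5, 2); G = 12.
W^NE = (Σα)·G − ½Σα_i² = 12² − ½·54 = 117.
Planner sets g_i = Σα_j = 12 for every i, so G^SO = 3·12 = 36.
W^SO = (Σα)·G^SO − ½·3·(Σα)² = (3/2)·12² = 216.
Deadweight loss = W^SO − W^NE = 99.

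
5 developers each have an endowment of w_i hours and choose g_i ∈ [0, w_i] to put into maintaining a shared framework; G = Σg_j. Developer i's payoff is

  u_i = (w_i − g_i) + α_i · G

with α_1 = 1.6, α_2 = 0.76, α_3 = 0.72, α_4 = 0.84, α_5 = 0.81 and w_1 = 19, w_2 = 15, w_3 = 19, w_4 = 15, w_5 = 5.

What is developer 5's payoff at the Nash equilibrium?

∂u_i/∂g_i = α_i − 1, so developer i contributes w_i if α_i > 1, else 0.
α_i > 1 for i ∈ {1}; NE contributions (19, 0, 0, 0, 0), G = 19.
u_5 = (5 − 0) + 0.81·19 = 20.39.

20.39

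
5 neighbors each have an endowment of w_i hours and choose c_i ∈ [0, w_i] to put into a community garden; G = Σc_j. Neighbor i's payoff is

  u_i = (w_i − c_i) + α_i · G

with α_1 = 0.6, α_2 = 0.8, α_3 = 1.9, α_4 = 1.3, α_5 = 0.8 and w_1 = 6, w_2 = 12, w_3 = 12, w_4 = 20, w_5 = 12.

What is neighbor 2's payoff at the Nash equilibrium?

∂u_i/∂c_i = α_i − 1, so neighbor i contributes w_i if α_i > 1, else 0.
α_i > 1 for i ∈ {3, 4}; NE contributions (0, 0, 12, 20, 0), G = 32.
u_2 = (12 − 0) + 0.8·32 = 37.6.

37.6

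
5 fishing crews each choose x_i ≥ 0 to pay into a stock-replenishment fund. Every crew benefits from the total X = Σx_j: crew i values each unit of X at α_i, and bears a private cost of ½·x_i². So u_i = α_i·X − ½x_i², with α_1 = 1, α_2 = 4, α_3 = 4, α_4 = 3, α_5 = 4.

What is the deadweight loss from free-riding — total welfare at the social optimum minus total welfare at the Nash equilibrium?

Crew i's FOC: ∂u_i/∂x_i = α_i − x_i = 0, so x_i* = α_i.
NE contributions = (1, 4, 4, 3, 4); X = 16.
W^NE = (Σα)·X − ½Σα_i² = 16² − ½·58 = 227.
Planner sets x_i = Σα_j = 16 for every i, so X^SO = 5·16 = 80.
W^SO = (Σα)·X^SO − ½·5·(Σα)² = (5/2)·16² = 640.
Deadweight loss = W^SO − W^NE = 413.

413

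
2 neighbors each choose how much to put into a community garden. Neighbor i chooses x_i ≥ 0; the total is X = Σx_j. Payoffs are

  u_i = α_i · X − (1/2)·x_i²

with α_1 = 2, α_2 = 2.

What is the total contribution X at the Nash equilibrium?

4

Neighbor i's FOC: ∂u_i/∂x_i = α_i − x_i = 0, so x_i* = α_i.
NE contributions = (2, 2); X = 4.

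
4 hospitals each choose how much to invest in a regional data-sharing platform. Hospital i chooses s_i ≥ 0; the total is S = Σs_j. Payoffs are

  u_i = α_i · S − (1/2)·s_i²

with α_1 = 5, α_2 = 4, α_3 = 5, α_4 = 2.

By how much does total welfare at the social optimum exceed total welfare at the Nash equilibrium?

291

Hospital i's FOC: ∂u_i/∂s_i = α_i − s_i = 0, so s_i* = α_i.
NE contributions = (5, 4, 5, 2); S = 16.
W^NE = (Σα)·S − ½Σα_i² = 16² − ½·70 = 221.
Planner sets s_i = Σα_j = 16 for every i, so S^SO = 4·16 = 64.
W^SO = (Σα)·S^SO − ½·4·(Σα)² = (4/2)·16² = 512.
Deadweight loss = W^SO − W^NE = 291.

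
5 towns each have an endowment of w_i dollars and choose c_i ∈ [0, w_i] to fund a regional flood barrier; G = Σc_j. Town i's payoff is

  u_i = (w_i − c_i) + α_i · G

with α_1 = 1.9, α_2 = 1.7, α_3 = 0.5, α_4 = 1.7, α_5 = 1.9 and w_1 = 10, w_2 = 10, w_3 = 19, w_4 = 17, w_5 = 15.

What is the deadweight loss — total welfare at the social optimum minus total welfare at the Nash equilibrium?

127.3

∂u_i/∂c_i = α_i − 1, so town i contributes w_i if α_i > 1, else 0.
α_i > 1 for i ∈ {1, 2, 4, 5}; NE contributions (10, 10, 0, 17, 15), G = 52.
W^NE = Σw_i − G^NE + (Σα_i)·G^NE = 71 + 6.7·52 = 419.4.
Planner: ∂(Σu_j)/∂c_i = Σα_j − 1 = 6.7 > 0, so everyone contributes w_i; G^SO = 71, W^SO = 71 + 6.7·71 = 546.7.
Deadweight loss = 127.3.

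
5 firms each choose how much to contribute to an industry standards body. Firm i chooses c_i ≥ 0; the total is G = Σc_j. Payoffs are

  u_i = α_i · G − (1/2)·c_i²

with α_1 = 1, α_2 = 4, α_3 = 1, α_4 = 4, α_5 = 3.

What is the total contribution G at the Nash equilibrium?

Firm i's FOC: ∂u_i/∂c_i = α_i − c_i = 0, so c_i* = α_i.
NE contributions = (1, 4, 1, 4, 3); G = 13.

13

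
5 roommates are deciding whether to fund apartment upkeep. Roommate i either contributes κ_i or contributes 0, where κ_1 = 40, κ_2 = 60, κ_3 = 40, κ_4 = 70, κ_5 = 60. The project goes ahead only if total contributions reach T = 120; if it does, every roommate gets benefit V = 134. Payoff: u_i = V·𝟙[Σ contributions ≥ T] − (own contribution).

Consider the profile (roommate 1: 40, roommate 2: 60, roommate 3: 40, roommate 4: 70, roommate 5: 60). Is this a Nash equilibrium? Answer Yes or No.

Total = 270 ≥ 120: provided.
Roommate 1 (pledges 40, payoff 94): dropping to 0 → total 230, payoff 134. Profitable deviation.

No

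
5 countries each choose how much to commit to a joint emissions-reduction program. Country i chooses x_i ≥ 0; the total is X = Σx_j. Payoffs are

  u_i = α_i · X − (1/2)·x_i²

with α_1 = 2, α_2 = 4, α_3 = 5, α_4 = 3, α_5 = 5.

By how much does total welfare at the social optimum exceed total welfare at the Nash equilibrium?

Country i's FOC: ∂u_i/∂x_i = α_i − x_i = 0, so x_i* = α_i.
NE contributions = (2, 4, 5, 3, 5); X = 19.
W^NE = (Σα)·X − ½Σα_i² = 19² − ½·79 = 321.5.
Planner sets x_i = Σα_j = 19 for every i, so X^SO = 5·19 = 95.
W^SO = (Σα)·X^SO − ½·5·(Σα)² = (5/2)·19² = 902.5.
Deadweight loss = W^SO − W^NE = 581.

581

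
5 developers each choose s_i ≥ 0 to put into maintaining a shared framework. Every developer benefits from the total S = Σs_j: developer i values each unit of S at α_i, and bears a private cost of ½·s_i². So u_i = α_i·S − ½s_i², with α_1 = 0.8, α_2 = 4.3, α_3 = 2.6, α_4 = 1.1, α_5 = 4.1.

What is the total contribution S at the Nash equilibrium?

12.9

Developer i's FOC: ∂u_i/∂s_i = α_i − s_i = 0, so s_i* = α_i.
NE contributions = (0.8, 4.3, 2.6, 1.1, 4.1); S = 12.9.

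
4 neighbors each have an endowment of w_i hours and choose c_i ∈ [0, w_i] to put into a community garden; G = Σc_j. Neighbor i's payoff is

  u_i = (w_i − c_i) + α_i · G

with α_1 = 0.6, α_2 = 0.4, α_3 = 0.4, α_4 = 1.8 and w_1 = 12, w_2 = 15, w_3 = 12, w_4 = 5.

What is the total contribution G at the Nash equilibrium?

∂u_i/∂c_i = α_i − 1, so neighbor i contributes w_i if α_i > 1, else 0.
α_i > 1 for i ∈ {4}; NE contributions (0, 0, 0, 5), G = 5.

5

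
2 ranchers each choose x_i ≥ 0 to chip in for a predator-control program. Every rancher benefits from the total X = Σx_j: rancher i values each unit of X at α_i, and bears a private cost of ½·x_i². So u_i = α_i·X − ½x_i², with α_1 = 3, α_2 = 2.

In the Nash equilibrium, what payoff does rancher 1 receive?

Rancher i's FOC: ∂u_i/∂x_i = α_i − x_i = 0, so x_i* = α_i.
NE contributions = (3, 2); X = 5.
u_1 = α_1·X − ½·(x_1)² = 3·5 − ½·3² = 10.5.

10.5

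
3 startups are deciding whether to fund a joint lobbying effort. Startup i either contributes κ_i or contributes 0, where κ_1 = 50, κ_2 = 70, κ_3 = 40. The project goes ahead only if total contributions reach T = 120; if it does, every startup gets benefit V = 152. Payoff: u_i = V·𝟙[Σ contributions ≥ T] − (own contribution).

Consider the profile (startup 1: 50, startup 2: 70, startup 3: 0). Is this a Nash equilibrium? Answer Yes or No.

Yes

Total = 120 ≥ 120: provided.
Startup 1 (pledges 50, payoff 102): dropping to 0 → total 70, payoff 0. No gain.
Startup 2 (pledges 70, payoff 82): dropping to 0 → total 50, payoff 0. No gain.
Startup 3 (pledges 0, payoff 152): pledging 40 → total 160, payoff 112. No gain.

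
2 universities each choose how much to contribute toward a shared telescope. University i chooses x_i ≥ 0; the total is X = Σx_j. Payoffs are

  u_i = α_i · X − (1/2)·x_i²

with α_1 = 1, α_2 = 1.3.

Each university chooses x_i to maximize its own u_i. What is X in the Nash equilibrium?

2.3

University i's FOC: ∂u_i/∂x_i = α_i − x_i = 0, so x_i* = α_i.
NE contributions = (1, 1.3); X = 2.3.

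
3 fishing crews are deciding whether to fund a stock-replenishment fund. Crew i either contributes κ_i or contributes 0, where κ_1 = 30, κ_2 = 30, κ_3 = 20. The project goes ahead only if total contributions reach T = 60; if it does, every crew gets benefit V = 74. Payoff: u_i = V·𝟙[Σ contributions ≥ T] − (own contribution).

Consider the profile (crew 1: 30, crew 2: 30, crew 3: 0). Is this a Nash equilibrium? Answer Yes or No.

Yes

Total = 60 ≥ 60: provided.
Crew 1 (pledges 30, payoff 44): dropping to 0 → total 30, payoff 0. No gain.
Crew 2 (pledges 30, payoff 44): dropping to 0 → total 30, payoff 0. No gain.
Crew 3 (pledges 0, payoff 74): pledging 20 → total 80, payoff 54. No gain.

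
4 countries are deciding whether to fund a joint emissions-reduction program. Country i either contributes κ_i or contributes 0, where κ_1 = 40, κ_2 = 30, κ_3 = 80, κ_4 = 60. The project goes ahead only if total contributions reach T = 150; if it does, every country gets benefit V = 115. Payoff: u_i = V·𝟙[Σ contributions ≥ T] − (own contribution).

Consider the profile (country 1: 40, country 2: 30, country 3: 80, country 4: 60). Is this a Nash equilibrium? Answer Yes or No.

No

Total = 210 ≥ 150: provided.
Country 1 (pledges 40, payoff 75): dropping to 0 → total 170, payoff 115. Profitable deviation.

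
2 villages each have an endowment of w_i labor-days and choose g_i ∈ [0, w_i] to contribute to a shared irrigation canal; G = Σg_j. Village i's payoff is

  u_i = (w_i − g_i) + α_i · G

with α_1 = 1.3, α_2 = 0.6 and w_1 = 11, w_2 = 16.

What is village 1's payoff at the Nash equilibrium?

∂u_i/∂g_i = α_i − 1, so village i contributes w_i if α_i > 1, else 0.
α_i > 1 for i ∈ {1}; NE contributions (11, 0), G = 11.
u_1 = (11 − 11) + 1.3·11 = 14.3.

14.3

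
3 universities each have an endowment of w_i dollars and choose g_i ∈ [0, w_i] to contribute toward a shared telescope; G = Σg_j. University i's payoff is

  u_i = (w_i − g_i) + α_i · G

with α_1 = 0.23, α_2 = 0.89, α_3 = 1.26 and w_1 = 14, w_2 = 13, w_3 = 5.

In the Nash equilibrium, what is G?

∂u_i/∂g_i = α_i − 1, so university i contributes w_i if α_i > 1, else 0.
α_i > 1 for i ∈ {3}; NE contributions (0, 0, 5), G = 5.

5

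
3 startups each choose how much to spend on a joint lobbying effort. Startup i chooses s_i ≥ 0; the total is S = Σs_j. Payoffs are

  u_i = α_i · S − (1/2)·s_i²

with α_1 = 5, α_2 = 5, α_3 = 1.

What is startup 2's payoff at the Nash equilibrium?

Startup i's FOC: ∂u_i/∂s_i = α_i − s_i = 0, so s_i* = α_i.
NE contributions = (5, 5, 1); S = 11.
u_2 = α_2·S − ½·(s_2)² = 5·11 − ½·5² = 42.5.

42.5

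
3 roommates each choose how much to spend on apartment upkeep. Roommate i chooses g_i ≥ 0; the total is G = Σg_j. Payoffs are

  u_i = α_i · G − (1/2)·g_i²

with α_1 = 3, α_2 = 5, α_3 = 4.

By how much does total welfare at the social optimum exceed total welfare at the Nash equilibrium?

Roommate i's FOC: ∂u_i/∂g_i = α_i − g_i = 0, so g_i* = α_i.
NE contributions = (3, 5, 4); G = 12.
W^NE = (Σα)·G − ½Σα_i² = 12² − ½·50 = 119.
Planner sets g_i = Σα_j = 12 for every i, so G^SO = 3·12 = 36.
W^SO = (Σα)·G^SO − ½·3·(Σα)² = (3/2)·12² = 216.
Deadweight loss = W^SO − W^NE = 97.

97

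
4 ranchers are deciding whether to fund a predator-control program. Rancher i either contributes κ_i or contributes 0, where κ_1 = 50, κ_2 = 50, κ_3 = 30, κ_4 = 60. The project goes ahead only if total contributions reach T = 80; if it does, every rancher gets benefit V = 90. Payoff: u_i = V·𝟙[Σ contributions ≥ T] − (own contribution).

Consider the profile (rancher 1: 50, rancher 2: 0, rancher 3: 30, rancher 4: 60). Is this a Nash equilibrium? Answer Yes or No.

Total = 140 ≥ 80: provided.
Rancher 1 (pledges 50, payoff 40): dropping to 0 → total 90, payoff 90. Profitable deviation.

No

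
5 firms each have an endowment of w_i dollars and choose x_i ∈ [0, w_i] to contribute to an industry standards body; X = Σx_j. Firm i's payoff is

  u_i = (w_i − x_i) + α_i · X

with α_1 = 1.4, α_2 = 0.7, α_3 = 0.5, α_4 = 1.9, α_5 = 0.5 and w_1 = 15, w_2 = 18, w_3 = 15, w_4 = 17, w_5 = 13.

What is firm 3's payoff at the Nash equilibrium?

31

∂u_i/∂x_i = α_i − 1, so firm i contributes w_i if α_i > 1, else 0.
α_i > 1 for i ∈ {1, 4}; NE contributions (15, 0, 0, 17, 0), X = 32.
u_3 = (15 − 0) + 0.5·32 = 31.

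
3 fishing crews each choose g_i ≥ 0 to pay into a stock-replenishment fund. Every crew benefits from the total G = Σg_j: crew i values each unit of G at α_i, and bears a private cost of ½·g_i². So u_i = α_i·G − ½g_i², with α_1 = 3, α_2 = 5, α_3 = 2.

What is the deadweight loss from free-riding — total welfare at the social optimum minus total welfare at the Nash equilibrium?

Crew i's FOC: ∂u_i/∂g_i = α_i − g_i = 0, so g_i* = α_i.
NE contributions = (3, 5, 2); G = 10.
W^NE = (Σα)·G − ½Σα_i² = 10² − ½·38 = 81.
Planner sets g_i = Σα_j = 10 for every i, so G^SO = 3·10 = 30.
W^SO = (Σα)·G^SO − ½·3·(Σα)² = (3/2)·10² = 150.
Deadweight loss = W^SO − W^NE = 69.

69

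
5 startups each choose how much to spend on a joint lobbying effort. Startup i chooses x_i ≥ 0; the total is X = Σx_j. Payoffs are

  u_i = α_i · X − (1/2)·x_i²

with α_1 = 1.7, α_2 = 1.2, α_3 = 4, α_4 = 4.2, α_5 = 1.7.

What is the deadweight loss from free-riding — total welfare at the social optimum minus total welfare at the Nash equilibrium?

266.19

Startup i's FOC: ∂u_i/∂x_i = α_i − x_i = 0, so x_i* = α_i.
NE contributions = (1.7, 1.2, 4, 4.2, 1.7); X = 12.8.
W^NE = (Σα)·X − ½Σα_i² = 12.8² − ½·40.86 = 143.41.
Planner sets x_i = Σα_j = 12.8 for every i, so X^SO = 5·12.8 = 64.
W^SO = (Σα)·X^SO − ½·5·(Σα)² = (5/2)·12.8² = 409.6.
Deadweight loss = W^SO − W^NE = 266.19.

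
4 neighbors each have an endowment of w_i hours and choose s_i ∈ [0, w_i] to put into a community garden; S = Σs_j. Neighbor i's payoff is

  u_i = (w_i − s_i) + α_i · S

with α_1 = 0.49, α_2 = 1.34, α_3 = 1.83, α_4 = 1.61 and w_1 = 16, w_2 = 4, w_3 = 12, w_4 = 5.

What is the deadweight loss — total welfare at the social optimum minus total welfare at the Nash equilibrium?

68.32

∂u_i/∂s_i = α_i − 1, so neighbor i contributes w_i if α_i > 1, else 0.
α_i > 1 for i ∈ {2, 3, 4}; NE contributions (0, 4, 12, 5), S = 21.
W^NE = Σw_i − S^NE + (Σα_i)·S^NE = 37 + 4.27·21 = 126.67.
Planner: ∂(Σu_j)/∂s_i = Σα_j − 1 = 4.27 > 0, so everyone contributes w_i; S^SO = 37, W^SO = 37 + 4.27·37 = 194.99.
Deadweight loss = 68.32.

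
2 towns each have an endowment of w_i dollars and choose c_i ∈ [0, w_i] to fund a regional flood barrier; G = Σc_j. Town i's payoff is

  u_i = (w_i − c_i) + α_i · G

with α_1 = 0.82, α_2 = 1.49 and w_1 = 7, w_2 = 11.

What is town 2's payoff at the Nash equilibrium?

∂u_i/∂c_i = α_i − 1, so town i contributes w_i if α_i > 1, else 0.
α_i > 1 for i ∈ {2}; NE contributions (0, 11), G = 11.
u_2 = (11 − 11) + 1.49·11 = 16.39.

16.39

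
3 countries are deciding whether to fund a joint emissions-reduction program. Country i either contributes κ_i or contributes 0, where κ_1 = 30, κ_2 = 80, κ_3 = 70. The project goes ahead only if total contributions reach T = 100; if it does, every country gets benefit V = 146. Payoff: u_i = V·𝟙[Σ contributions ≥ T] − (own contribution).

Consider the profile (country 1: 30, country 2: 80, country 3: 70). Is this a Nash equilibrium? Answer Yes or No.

No

Total = 180 ≥ 100: provided.
Country 1 (pledges 30, payoff 116): dropping to 0 → total 150, payoff 146. Profitable deviation.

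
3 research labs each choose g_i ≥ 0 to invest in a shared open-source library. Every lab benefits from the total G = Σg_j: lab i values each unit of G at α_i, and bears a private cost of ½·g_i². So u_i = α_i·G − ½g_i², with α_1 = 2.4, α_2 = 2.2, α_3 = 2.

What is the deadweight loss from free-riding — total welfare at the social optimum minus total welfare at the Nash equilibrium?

Lab i's FOC: ∂u_i/∂g_i = α_i − g_i = 0, so g_i* = α_i.
NE contributions = (2.4, 2.2, 2); G = 6.6.
W^NE = (Σα)·G − ½Σα_i² = 6.6² − ½·14.6 = 36.26.
Planner sets g_i = Σα_j = 6.6 for every i, so G^SO = 3·6.6 = 19.8.
W^SO = (Σα)·G^SO − ½·3·(Σα)² = (3/2)·6.6² = 65.34.
Deadweight loss = W^SO − W^NE = 29.08.

29.08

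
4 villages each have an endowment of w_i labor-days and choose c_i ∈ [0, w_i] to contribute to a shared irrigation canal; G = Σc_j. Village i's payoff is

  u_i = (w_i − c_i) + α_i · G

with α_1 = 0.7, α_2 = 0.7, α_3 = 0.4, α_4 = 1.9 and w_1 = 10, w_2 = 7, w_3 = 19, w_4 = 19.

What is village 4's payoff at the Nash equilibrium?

∂u_i/∂c_i = α_i − 1, so village i contributes w_i if α_i > 1, else 0.
α_i > 1 for i ∈ {4}; NE contributions (0, 0, 0, 19), G = 19.
u_4 = (19 − 19) + 1.9·19 = 36.1.

36.1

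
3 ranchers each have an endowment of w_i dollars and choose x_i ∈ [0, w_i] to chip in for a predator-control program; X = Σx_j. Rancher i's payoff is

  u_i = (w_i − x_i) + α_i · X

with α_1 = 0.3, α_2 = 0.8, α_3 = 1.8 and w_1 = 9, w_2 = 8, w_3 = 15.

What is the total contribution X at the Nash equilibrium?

∂u_i/∂x_i = α_i − 1, so rancher i contributes w_i if α_i > 1, else 0.
α_i > 1 for i ∈ {3}; NE contributions (0, 0, 15), X = 15.

15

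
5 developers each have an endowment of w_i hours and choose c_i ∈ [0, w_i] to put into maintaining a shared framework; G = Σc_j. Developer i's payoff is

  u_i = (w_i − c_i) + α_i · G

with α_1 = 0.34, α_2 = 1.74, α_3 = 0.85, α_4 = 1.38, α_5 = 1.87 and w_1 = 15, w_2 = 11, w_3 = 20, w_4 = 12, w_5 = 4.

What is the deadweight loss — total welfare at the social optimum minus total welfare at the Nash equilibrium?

∂u_i/∂c_i = α_i − 1, so developer i contributes w_i if α_i > 1, else 0.
α_i > 1 for i ∈ {2, 4, 5}; NE contributions (0, 11, 0, 12, 4), G = 27.
W^NE = Σw_i − G^NE + (Σα_i)·G^NE = 62 + 5.18·27 = 201.86.
Planner: ∂(Σu_j)/∂c_i = Σα_j − 1 = 5.18 > 0, so everyone contributes w_i; G^SO = 62, W^SO = 62 + 5.18·62 = 383.16.
Deadweight loss = 181.3.

181.3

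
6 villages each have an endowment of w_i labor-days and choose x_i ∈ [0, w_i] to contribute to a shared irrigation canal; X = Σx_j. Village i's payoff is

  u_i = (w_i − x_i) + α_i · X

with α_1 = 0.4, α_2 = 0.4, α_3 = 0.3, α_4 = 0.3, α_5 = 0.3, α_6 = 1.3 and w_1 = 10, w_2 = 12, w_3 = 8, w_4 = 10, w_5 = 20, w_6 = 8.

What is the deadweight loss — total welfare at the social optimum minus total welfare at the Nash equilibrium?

120

∂u_i/∂x_i = α_i − 1, so village i contributes w_i if α_i > 1, else 0.
α_i > 1 for i ∈ {6}; NE contributions (0, 0, 0, 0, 0, 8), X = 8.
W^NE = Σw_i − X^NE + (Σα_i)·X^NE = 68 + 2·8 = 84.
Planner: ∂(Σu_j)/∂x_i = Σα_j − 1 = 2 > 0, so everyone contributes w_i; X^SO = 68, W^SO = 68 + 2·68 = 204.
Deadweight loss = 120.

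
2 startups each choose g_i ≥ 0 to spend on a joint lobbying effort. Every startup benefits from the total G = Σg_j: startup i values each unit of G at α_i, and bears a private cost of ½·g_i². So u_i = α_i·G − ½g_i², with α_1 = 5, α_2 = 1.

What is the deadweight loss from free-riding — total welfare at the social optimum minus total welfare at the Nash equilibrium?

Startup i's FOC: ∂u_i/∂g_i = α_i − g_i = 0, so g_i* = α_i.
NE contributions = (5, 1); G = 6.
W^NE = (Σα)·G − ½Σα_i² = 6² − ½·26 = 23.
Planner sets g_i = Σα_j = 6 for every i, so G^SO = 2·6 = 12.
W^SO = (Σα)·G^SO − ½·2·(Σα)² = (2/2)·6² = 36.
Deadweight loss = W^SO − W^NE = 13.

13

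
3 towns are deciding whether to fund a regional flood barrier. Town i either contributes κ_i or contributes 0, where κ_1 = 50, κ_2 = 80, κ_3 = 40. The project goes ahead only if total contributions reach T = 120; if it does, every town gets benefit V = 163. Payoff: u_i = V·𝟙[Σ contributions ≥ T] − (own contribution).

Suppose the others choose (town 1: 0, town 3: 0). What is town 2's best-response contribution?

0

Others' total = 0. Even contributing 80 gives 80 < 120: no benefit either way.
Best response: 0.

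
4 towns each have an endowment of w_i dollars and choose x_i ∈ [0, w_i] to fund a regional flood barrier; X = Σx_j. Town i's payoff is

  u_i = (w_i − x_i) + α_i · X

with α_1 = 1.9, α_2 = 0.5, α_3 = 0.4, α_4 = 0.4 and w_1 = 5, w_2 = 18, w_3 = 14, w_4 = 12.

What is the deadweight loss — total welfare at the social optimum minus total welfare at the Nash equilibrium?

∂u_i/∂x_i = α_i − 1, so town i contributes w_i if α_i > 1, else 0.
α_i > 1 for i ∈ {1}; NE contributions (5, 0, 0, 0), X = 5.
W^NE = Σw_i − X^NE + (Σα_i)·X^NE = 49 + 2.2·5 = 60.
Planner: ∂(Σu_j)/∂x_i = Σα_j − 1 = 2.2 > 0, so everyone contributes w_i; X^SO = 49, W^SO = 49 + 2.2·49 = 156.8.
Deadweight loss = 96.8.

96.8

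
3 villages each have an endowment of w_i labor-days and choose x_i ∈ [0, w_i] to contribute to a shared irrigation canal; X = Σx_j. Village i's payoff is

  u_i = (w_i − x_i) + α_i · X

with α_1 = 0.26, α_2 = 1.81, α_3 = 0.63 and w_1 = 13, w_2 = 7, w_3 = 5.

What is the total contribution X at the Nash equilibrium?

7

∂u_i/∂x_i = α_i − 1, so village i contributes w_i if α_i > 1, else 0.
α_i > 1 for i ∈ {2}; NE contributions (0, 7, 0), X = 7.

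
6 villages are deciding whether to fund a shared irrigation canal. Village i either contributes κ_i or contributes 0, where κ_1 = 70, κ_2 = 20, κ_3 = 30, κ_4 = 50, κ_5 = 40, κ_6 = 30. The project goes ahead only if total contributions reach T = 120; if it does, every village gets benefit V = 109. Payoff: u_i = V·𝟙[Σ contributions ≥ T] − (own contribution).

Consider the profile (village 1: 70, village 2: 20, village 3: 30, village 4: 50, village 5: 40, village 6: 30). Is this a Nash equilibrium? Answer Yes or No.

No

Total = 240 ≥ 120: provided.
Village 1 (pledges 70, payoff 39): dropping to 0 → total 170, payoff 109. Profitable deviation.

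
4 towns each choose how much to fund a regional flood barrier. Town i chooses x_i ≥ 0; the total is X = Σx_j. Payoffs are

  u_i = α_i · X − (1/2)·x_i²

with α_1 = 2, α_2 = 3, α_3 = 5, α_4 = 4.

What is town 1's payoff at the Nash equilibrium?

Town i's FOC: ∂u_i/∂x_i = α_i − x_i = 0, so x_i* = α_i.
NE contributions = (2, 3, 5, 4); X = 14.
u_1 = α_1·X − ½·(x_1)² = 2·14 − ½·2² = 26.

26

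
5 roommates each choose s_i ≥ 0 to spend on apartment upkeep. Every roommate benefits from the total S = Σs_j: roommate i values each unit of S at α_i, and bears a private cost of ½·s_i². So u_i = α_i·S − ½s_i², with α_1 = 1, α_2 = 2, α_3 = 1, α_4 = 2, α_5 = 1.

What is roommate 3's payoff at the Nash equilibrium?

6.5

Roommate i's FOC: ∂u_i/∂s_i = α_i − s_i = 0, so s_i* = α_i.
NE contributions = (1, 2, 1, 2, 1); S = 7.
u_3 = α_3·S − ½·(s_3)² = 1·7 − ½·1² = 6.5.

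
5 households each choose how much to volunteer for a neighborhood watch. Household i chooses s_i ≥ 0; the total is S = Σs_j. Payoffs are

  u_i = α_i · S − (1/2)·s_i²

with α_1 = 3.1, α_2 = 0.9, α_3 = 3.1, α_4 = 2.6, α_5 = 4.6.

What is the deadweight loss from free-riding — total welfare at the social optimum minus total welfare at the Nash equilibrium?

330.71

Household i's FOC: ∂u_i/∂s_i = α_i − s_i = 0, so s_i* = α_i.
NE contributions = (3.1, 0.9, 3.1, 2.6, 4.6); S = 14.3.
W^NE = (Σα)·S − ½Σα_i² = 14.3² − ½·47.95 = 180.515.
Planner sets s_i = Σα_j = 14.3 for every i, so S^SO = 5·14.3 = 71.5.
W^SO = (Σα)·S^SO − ½·5·(Σα)² = (5/2)·14.3² = 511.225.
Deadweight loss = W^SO − W^NE = 330.71.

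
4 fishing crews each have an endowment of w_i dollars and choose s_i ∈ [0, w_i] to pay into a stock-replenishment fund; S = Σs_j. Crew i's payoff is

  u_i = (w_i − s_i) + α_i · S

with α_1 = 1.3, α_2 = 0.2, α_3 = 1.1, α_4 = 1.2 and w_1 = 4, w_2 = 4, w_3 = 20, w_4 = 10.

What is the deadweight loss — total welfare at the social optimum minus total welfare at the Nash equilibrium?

11.2

∂u_i/∂s_i = α_i − 1, so crew i contributes w_i if α_i > 1, else 0.
α_i > 1 for i ∈ {1, 3, 4}; NE contributions (4, 0, 20, 10), S = 34.
W^NE = Σw_i − S^NE + (Σα_i)·S^NE = 38 + 2.8·34 = 133.2.
Planner: ∂(Σu_j)/∂s_i = Σα_j − 1 = 2.8 > 0, so everyone contributes w_i; S^SO = 38, W^SO = 38 + 2.8·38 = 144.4.
Deadweight loss = 11.2.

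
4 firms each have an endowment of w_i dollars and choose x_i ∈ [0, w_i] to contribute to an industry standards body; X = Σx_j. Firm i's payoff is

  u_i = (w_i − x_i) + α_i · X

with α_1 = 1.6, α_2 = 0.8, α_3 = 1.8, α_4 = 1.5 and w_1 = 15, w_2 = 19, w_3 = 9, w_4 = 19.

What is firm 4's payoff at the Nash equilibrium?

∂u_i/∂x_i = α_i − 1, so firm i contributes w_i if α_i > 1, else 0.
α_i > 1 for i ∈ {1, 3, 4}; NE contributions (15, 0, 9, 19), X = 43.
u_4 = (19 − 19) + 1.5·43 = 64.5.

64.5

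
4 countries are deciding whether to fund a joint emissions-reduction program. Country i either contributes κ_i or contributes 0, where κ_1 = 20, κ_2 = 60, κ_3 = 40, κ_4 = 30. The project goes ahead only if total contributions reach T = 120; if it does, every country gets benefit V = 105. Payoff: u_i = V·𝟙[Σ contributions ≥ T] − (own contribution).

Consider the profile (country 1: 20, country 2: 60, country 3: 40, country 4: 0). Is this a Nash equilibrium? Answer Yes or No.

Total = 120 ≥ 120: provided.
Country 1 (pledges 20, payoff 85): dropping to 0 → total 100, payoff 0. No gain.
Country 2 (pledges 60, payoff 45): dropping to 0 → total 60, payoff 0. No gain.
Country 3 (pledges 40, payoff 65): dropping to 0 → total 80, payoff 0. No gain.
Country 4 (pledges 0, payoff 105): pledging 30 → total 150, payoff 75. No gain.

Yes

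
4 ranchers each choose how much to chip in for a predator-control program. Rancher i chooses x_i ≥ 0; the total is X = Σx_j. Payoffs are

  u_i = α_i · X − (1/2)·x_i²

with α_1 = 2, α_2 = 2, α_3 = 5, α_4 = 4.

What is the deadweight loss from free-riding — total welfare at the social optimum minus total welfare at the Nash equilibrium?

193.5

Rancher i's FOC: ∂u_i/∂x_i = α_i − x_i = 0, so x_i* = α_i.
NE contributions = (2, 2, 5, 4); X = 13.
W^NE = (Σα)·X − ½Σα_i² = 13² − ½·49 = 144.5.
Planner sets x_i = Σα_j = 13 for every i, so X^SO = 4·13 = 52.
W^SO = (Σα)·X^SO − ½·4·(Σα)² = (4/2)·13² = 338.
Deadweight loss = W^SO − W^NE = 193.5.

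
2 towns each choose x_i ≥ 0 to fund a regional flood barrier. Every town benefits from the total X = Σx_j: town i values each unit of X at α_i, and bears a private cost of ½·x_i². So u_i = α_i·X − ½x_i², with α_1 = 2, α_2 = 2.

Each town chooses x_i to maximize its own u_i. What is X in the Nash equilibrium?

4

Town i's FOC: ∂u_i/∂x_i = α_i − x_i = 0, so x_i* = α_i.
NE contributions = (2, 2); X = 4.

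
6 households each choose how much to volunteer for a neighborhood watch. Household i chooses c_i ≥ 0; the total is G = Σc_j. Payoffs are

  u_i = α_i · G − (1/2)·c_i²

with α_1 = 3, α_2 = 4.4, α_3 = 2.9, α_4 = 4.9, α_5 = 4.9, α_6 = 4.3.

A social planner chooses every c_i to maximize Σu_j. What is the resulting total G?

Planner FOC: ∂(Σu_j)/∂c_i = (Σα_j) − c_i = 0, so c_i^SO = Σα_j = 24.4 for every i; G^SO = 146.4.

146.4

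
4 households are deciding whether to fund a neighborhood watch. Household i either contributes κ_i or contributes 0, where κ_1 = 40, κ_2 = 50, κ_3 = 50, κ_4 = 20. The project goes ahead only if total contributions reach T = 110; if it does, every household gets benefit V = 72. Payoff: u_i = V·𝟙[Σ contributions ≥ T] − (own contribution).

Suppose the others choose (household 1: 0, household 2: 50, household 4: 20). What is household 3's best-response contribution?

Others' total = 70. Contributing 50 brings total to 120 ≥ 110: gain V − κ_3 = 22.
Best response: 50.

50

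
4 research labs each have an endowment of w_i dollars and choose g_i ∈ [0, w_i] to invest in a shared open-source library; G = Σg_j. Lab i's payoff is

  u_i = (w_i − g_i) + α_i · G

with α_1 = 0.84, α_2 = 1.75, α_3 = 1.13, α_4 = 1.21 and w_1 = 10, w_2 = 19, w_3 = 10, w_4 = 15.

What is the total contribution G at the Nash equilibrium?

∂u_i/∂g_i = α_i − 1, so lab i contributes w_i if α_i > 1, else 0.
α_i > 1 for i ∈ {2, 3, 4}; NE contributions (0, 19, 10, 15), G = 44.

44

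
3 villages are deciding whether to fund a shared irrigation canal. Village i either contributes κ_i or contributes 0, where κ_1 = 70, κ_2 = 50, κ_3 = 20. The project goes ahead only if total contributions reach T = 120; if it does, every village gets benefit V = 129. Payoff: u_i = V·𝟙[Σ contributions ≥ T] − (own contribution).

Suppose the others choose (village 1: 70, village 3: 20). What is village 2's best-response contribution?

50

Others' total = 90. Contributing 50 brings total to 140 ≥ 120: gain V − κ_2 = 79.
Best response: 50.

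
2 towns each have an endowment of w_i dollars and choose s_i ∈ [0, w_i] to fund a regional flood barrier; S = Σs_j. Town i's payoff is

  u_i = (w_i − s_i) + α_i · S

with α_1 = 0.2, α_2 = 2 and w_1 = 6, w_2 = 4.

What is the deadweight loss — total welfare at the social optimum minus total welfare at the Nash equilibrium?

∂u_i/∂s_i = α_i − 1, so town i contributes w_i if α_i > 1, else 0.
α_i > 1 for i ∈ {2}; NE contributions (0, 4), S = 4.
W^NE = Σw_i − S^NE + (Σα_i)·S^NE = 10 + 1.2·4 = 14.8.
Planner: ∂(Σu_j)/∂s_i = Σα_j − 1 = 1.2 > 0, so everyone contributes w_i; S^SO = 10, W^SO = 10 + 1.2·10 = 22.
Deadweight loss = 7.2.

7.2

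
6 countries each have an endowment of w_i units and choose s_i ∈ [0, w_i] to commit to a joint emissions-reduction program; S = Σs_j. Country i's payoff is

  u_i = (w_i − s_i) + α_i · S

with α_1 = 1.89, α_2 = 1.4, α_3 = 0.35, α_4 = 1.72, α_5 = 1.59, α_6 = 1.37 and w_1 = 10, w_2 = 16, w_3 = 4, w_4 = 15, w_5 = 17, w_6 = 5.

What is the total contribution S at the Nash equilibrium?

63

∂u_i/∂s_i = α_i − 1, so country i contributes w_i if α_i > 1, else 0.
α_i > 1 for i ∈ {1, 2, 4, 5, 6}; NE contributions (10, 16, 0, 15, 17, 5), S = 63.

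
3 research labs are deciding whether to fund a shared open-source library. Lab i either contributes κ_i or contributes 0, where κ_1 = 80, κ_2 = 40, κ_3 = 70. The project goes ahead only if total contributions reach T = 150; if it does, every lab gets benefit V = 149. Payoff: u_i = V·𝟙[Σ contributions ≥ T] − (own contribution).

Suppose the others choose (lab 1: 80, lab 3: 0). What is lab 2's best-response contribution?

Others' total = 80. Even contributing 40 gives 120 < 150: no benefit either way.
Best response: 0.

0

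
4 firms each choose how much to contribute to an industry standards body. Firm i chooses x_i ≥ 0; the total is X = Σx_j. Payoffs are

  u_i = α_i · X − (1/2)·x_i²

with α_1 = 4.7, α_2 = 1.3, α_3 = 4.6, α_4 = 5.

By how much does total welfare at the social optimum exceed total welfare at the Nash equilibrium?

278.33

Firm i's FOC: ∂u_i/∂x_i = α_i − x_i = 0, so x_i* = α_i.
NE contributions = (4.7, 1.3, 4.6, 5); X = 15.6.
W^NE = (Σα)·X − ½Σα_i² = 15.6² − ½·69.94 = 208.39.
Planner sets x_i = Σα_j = 15.6 for every i, so X^SO = 4·15.6 = 62.4.
W^SO = (Σα)·X^SO − ½·4·(Σα)² = (4/2)·15.6² = 486.72.
Deadweight loss = W^SO − W^NE = 278.33.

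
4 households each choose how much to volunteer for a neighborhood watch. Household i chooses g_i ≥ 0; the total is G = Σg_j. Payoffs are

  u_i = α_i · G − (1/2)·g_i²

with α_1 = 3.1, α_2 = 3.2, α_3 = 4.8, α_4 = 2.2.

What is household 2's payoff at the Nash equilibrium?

37.44

Household i's FOC: ∂u_i/∂g_i = α_i − g_i = 0, so g_i* = α_i.
NE contributions = (3.1, 3.2, 4.8, 2.2); G = 13.3.
u_2 = α_2·G − ½·(g_2)² = 3.2·13.3 − ½·3.2² = 37.44.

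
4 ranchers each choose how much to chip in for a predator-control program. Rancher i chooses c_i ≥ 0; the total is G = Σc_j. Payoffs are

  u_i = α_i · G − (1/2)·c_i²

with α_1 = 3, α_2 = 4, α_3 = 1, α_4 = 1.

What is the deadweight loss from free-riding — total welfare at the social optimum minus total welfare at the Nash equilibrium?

Rancher i's FOC: ∂u_i/∂c_i = α_i − c_i = 0, so c_i* = α_i.
NE contributions = (3, 4, 1, 1); G = 9.
W^NE = (Σα)·G − ½Σα_i² = 9² − ½·27 = 67.5.
Planner sets c_i = Σα_j = 9 for every i, so G^SO = 4·9 = 36.
W^SO = (Σα)·G^SO − ½·4·(Σα)² = (4/2)·9² = 162.
Deadweight loss = W^SO − W^NE = 94.5.

94.5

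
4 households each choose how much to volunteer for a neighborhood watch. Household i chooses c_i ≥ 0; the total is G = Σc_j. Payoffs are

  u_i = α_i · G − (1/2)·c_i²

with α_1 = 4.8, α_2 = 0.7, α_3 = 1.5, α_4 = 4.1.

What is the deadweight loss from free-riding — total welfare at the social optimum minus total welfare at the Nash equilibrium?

Household i's FOC: ∂u_i/∂c_i = α_i − c_i = 0, so c_i* = α_i.
NE contributions = (4.8, 0.7, 1.5, 4.1); G = 11.1.
W^NE = (Σα)·G − ½Σα_i² = 11.1² − ½·42.59 = 101.915.
Planner sets c_i = Σα_j = 11.1 for every i, so G^SO = 4·11.1 = 44.4.
W^SO = (Σα)·G^SO − ½·4·(Σα)² = (4/2)·11.1² = 246.42.
Deadweight loss = W^SO − W^NE = 144.505.

144.505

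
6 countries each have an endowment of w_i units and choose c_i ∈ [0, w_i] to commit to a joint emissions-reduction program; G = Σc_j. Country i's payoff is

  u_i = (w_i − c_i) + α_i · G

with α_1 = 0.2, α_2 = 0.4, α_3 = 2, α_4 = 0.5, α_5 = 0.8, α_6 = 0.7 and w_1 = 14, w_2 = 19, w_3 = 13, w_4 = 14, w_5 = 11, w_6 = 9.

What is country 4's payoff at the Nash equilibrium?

20.5

∂u_i/∂c_i = α_i − 1, so country i contributes w_i if α_i > 1, else 0.
α_i > 1 for i ∈ {3}; NE contributions (0, 0, 13, 0, 0, 0), G = 13.
u_4 = (14 − 0) + 0.5·13 = 20.5.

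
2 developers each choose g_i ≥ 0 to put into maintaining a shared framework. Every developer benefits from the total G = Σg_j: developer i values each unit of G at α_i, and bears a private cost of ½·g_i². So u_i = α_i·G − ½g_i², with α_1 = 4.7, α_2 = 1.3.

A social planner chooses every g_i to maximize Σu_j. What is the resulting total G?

Planner FOC: ∂(Σu_j)/∂g_i = (Σα_j) − g_i = 0, so g_i^SO = Σα_j = 6 for every i; G^SO = 12.

12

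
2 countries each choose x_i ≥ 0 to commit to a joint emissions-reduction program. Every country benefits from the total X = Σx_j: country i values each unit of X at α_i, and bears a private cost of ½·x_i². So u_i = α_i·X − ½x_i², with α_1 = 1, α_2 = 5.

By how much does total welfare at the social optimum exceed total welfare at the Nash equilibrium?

Country i's FOC: ∂u_i/∂x_i = α_i − x_i = 0, so x_i* = α_i.
NE contributions = (1, 5); X = 6.
W^NE = (Σα)·X − ½Σα_i² = 6² − ½·26 = 23.
Planner sets x_i = Σα_j = 6 for every i, so X^SO = 2·6 = 12.
W^SO = (Σα)·X^SO − ½·2·(Σα)² = (2/2)·6² = 36.
Deadweight loss = W^SO − W^NE = 13.

13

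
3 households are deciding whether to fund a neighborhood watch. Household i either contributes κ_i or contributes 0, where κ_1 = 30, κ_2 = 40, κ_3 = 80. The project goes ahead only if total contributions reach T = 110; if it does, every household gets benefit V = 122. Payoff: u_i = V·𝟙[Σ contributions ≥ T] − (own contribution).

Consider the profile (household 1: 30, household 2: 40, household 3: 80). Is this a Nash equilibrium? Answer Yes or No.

No

Total = 150 ≥ 110: provided.
Household 1 (pledges 30, payoff 92): dropping to 0 → total 120, payoff 122. Profitable deviation.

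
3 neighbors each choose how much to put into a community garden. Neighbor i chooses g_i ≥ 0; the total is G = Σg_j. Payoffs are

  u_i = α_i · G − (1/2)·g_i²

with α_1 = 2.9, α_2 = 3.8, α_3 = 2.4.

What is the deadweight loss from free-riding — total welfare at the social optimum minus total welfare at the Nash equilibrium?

Neighbor i's FOC: ∂u_i/∂g_i = α_i − g_i = 0, so g_i* = α_i.
NE contributions = (2.9, 3.8, 2.4); G = 9.1.
W^NE = (Σα)·G − ½Σα_i² = 9.1² − ½·28.61 = 68.505.
Planner sets g_i = Σα_j = 9.1 for every i, so G^SO = 3·9.1 = 27.3.
W^SO = (Σα)·G^SO − ½·3·(Σα)² = (3/2)·9.1² = 124.215.
Deadweight loss = W^SO − W^NE = 55.71.

55.71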